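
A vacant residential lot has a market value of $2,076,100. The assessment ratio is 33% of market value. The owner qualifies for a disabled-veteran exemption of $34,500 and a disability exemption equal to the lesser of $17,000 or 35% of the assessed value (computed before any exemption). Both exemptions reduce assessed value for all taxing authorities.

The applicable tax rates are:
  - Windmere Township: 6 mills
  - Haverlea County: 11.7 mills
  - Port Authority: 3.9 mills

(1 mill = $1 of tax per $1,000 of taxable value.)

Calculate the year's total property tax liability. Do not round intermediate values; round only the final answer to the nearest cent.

$13,686.04

Assessed value = $2,076,100 × 0.33 = $685,113
Disability exemption = min($17,000, 35% × $685,113) = min($17,000, $239,789.55) = $17,000 (dollar cap binds)
Taxable value = $685,113 − $34,500 − $17,000 = $633,613
Windmere Township: $633,613 × 0.006 = $3,801.678
Haverlea County: $633,613 × 0.0117 = $7,413.2721
Port Authority: $633,613 × 0.0039 = $2,471.0907
Total = $13,686.0408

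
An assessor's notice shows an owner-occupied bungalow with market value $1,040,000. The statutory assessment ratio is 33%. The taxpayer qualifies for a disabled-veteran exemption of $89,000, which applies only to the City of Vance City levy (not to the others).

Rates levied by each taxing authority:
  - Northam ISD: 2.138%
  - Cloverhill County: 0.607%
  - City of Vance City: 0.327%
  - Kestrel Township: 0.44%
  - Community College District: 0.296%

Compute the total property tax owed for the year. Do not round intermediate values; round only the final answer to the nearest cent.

Assessed value = $1,040,000 × 0.33 = $343,200
Northam ISD: $343,200 × 0.02138 = $7,337.616
Cloverhill County: $343,200 × 0.00607 = $2,083.224
City of Vance City: ($343,200 − $89,000) × 0.00327 = $254,200 × 0.00327 = $831.234
Kestrel Township: $343,200 × 0.0044 = $1,510.08
Community College District: $343,200 × 0.00296 = $1,015.872
Total = $12,778.026

$12,778.03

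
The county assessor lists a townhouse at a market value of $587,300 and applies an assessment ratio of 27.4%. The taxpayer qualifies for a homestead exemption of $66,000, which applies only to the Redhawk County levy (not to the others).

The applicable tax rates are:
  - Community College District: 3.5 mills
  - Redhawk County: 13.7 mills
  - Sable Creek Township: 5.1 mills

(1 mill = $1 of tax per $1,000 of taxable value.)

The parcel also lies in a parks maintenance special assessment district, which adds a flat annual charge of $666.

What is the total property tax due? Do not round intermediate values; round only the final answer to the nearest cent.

$3,350.32

Assessed value = $587,300 × 0.274 = $160,920.2
Community College District: $160,920.2 × 0.0035 = $563.2207
Redhawk County: ($160,920.2 − $66,000) × 0.0137 = $94,920.2 × 0.0137 = $1,300.40674
Sable Creek Township: $160,920.2 × 0.0051 = $820.69302
Levies subtotal = $2,684.32046
Total = $2,684.32046 + $666 = $3,350.32046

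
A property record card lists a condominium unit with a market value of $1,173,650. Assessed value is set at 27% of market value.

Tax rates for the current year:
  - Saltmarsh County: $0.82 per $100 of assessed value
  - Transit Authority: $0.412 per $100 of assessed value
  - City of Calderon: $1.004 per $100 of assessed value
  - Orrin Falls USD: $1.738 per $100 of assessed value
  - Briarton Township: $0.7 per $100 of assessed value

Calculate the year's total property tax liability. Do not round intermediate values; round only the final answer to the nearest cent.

Assessed value = $1,173,650 × 0.27 = $316,885.5
Saltmarsh County: $316,885.5 × 0.0082 = $2,598.4611
Transit Authority: $316,885.5 × 0.00412 = $1,305.56826
City of Calderon: $316,885.5 × 0.01004 = $3,181.53042
Orrin Falls USD: $316,885.5 × 0.01738 = $5,507.46999
Briarton Township: $316,885.5 × 0.007 = $2,218.1985
Total = $2,598.4611 + $1,305.56826 + $3,181.53042 + $5,507.46999 + $2,218.1985 = $14,811.22827

$14,811.23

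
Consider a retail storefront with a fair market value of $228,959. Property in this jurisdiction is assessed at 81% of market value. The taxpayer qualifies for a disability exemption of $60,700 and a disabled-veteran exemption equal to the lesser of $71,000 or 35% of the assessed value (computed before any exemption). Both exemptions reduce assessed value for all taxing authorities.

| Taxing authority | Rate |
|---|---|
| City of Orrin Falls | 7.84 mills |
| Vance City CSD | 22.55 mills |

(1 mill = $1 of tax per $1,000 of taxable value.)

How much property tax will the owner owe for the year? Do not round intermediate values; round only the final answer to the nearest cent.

$1,818.75

Assessed value = $228,959 × 0.81 = $185,456.79
Disabled-veteran exemption = min($71,000, 35% × $185,456.79) = min($71,000, $64,909.8765) = $64,909.8765 (percentage binds)
Taxable value = $185,456.79 − $60,700 − $64,909.8765 = $59,846.9135
City of Orrin Falls: $59,846.9135 × 0.00784 = $469.19980184
Vance City CSD: $59,846.9135 × 0.02255 = $1,349.547899425
Total = $1,818.747701265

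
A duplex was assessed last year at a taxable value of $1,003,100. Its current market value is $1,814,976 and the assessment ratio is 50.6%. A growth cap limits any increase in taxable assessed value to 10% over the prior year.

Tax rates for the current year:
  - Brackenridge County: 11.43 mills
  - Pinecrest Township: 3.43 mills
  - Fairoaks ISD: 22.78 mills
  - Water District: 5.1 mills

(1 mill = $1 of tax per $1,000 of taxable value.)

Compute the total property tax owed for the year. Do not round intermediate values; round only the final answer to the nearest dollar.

Uncapped assessed value = $1,814,976 × 0.506 = $918,377.856
Cap limit = $1,003,100 × 1.1 = $1,103,410
Taxable assessed value = min($918,377.856, $1,103,410) = $918,377.856 (cap does not bind)
Brackenridge County: $918,377.856 × 0.01143 = $10,497.05889408
Pinecrest Township: $918,377.856 × 0.00343 = $3,150.03604608
Fairoaks ISD: $918,377.856 × 0.02278 = $20,920.64755968
Water District: $918,377.856 × 0.0051 = $4,683.7270656
Total = $39,251.46956544

$39,251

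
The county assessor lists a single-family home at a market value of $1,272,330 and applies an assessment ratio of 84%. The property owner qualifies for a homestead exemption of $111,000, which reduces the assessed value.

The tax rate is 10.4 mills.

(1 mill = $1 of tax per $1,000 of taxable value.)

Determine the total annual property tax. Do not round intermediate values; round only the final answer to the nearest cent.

$9,960.67

Assessed value = $1,272,330 × 0.84 = $1,068,757.2
Taxable value = $1,068,757.2 − $111,000 = $957,757.2
Tax = $957,757.2 × 0.0104 = $9,960.67488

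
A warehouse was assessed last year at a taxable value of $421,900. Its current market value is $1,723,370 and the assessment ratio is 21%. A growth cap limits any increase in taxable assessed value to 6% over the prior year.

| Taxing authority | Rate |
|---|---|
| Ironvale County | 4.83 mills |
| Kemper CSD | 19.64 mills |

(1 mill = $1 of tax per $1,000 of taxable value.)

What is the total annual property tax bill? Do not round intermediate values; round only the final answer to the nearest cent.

Uncapped assessed value = $1,723,370 × 0.21 = $361,907.7
Cap limit = $421,900 × 1.06 = $447,214
Taxable assessed value = min($361,907.7, $447,214) = $361,907.7 (cap does not bind)
Ironvale County: $361,907.7 × 0.00483 = $1,748.014191
Kemper CSD: $361,907.7 × 0.01964 = $7,107.867228
Total = $8,855.881419

$8,855.88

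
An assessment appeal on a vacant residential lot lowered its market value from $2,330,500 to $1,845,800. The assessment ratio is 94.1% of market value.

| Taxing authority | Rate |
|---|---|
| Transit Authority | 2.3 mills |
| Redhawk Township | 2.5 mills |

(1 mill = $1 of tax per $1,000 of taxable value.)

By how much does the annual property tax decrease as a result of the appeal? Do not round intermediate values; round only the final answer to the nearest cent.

$2,189.29

Old assessed value = $2,330,500 × 0.941 = $2,193,000.5
New assessed value = $1,845,800 × 0.941 = $1,736,897.8
Combined rate = 0.0023 + 0.0025 = 0.0048
Old tax = $2,193,000.5 × 0.0048 = $10,526.4024
New tax = $1,736,897.8 × 0.0048 = $8,337.10944
Reduction = $10,526.4024 − $8,337.10944 = $2,189.29296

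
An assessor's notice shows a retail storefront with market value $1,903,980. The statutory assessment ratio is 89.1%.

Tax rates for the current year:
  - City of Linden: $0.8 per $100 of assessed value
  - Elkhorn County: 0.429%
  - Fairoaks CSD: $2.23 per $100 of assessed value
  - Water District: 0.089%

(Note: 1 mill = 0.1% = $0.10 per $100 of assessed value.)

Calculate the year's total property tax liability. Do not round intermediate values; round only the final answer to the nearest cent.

$60,189.91

Assessed value = $1,903,980 × 0.891 = $1,696,446.18
City of Linden: $1,696,446.18 × 0.008 = $13,571.56944
Elkhorn County: $1,696,446.18 × 0.00429 = $7,277.7541122
Fairoaks CSD: $1,696,446.18 × 0.0223 = $37,830.749814
Water District: $1,696,446.18 × 0.00089 = $1,509.8371002
Total = $60,189.9104664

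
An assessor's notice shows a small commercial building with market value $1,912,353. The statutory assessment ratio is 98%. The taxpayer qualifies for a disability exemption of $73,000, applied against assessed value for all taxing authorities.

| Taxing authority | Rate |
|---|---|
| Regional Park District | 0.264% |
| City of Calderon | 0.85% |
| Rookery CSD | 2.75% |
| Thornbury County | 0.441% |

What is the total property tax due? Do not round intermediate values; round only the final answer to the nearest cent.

Assessed value = $1,912,353 × 0.98 = $1,874,105.94
Taxable value = $1,874,105.94 − $73,000 = $1,801,105.94
Regional Park District: $1,801,105.94 × 0.00264 = $4,754.9196816
City of Calderon: $1,801,105.94 × 0.0085 = $15,309.40049
Rookery CSD: $1,801,105.94 × 0.0275 = $49,530.41335
Thornbury County: $1,801,105.94 × 0.00441 = $7,942.8771954
Total = $4,754.9196816 + $15,309.40049 + $49,530.41335 + $7,942.8771954 = $77,537.610717

$77,537.61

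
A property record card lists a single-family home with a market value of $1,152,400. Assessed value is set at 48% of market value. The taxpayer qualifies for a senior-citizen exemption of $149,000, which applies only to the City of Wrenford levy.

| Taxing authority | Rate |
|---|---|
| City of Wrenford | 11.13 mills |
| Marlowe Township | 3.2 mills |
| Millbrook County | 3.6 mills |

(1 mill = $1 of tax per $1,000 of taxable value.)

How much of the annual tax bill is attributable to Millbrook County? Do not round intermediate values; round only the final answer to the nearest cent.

$1,991.35

Assessed value = $1,152,400 × 0.48 = $553,152
Millbrook County taxable value = $553,152 (exemption does not apply)
Millbrook County levy = $553,152 × 0.0036 = $1,991.3472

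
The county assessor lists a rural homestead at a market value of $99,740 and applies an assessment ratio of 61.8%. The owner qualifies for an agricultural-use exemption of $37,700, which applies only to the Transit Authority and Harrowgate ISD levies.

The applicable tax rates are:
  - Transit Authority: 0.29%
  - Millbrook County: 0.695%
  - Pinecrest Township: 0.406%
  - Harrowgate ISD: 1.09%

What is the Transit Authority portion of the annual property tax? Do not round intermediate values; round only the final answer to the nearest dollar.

Assessed value = $99,740 × 0.618 = $61,639.32
Transit Authority taxable value = $61,639.32 − $37,700 = $23,939.32
Transit Authority levy = $23,939.32 × 0.0029 = $69.424028

$69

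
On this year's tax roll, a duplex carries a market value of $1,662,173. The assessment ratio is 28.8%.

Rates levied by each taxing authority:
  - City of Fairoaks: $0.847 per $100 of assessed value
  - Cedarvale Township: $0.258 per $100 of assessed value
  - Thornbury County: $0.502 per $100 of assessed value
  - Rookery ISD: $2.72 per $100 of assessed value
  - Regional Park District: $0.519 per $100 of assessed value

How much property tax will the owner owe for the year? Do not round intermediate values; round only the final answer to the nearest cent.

Assessed value = $1,662,173 × 0.288 = $478,705.824
City of Fairoaks: $478,705.824 × 0.00847 = $4,054.63832928
Cedarvale Township: $478,705.824 × 0.00258 = $1,235.06102592
Thornbury County: $478,705.824 × 0.00502 = $2,403.10323648
Rookery ISD: $478,705.824 × 0.0272 = $13,020.7984128
Regional Park District: $478,705.824 × 0.00519 = $2,484.48322656
Total = $4,054.63832928 + $1,235.06102592 + $2,403.10323648 + $13,020.7984128 + $2,484.48322656 = $23,198.08423104

$23,198.08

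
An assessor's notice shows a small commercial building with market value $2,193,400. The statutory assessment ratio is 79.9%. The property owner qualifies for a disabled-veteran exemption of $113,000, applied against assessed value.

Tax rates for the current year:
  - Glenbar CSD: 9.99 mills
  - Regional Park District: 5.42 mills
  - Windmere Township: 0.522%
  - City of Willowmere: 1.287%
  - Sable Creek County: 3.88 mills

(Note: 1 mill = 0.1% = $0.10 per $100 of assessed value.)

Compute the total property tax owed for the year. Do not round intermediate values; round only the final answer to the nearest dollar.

$61,286

Assessed value = $2,193,400 × 0.799 = $1,752,526.6
Taxable value = $1,752,526.6 − $113,000 = $1,639,526.6
Glenbar CSD: $1,639,526.6 × 0.00999 = $16,378.870734
Regional Park District: $1,639,526.6 × 0.00542 = $8,886.234172
Windmere Township: $1,639,526.6 × 0.00522 = $8,558.328852
City of Willowmere: $1,639,526.6 × 0.01287 = $21,100.707342
Sable Creek County: $1,639,526.6 × 0.00388 = $6,361.363208
Total = $61,285.504308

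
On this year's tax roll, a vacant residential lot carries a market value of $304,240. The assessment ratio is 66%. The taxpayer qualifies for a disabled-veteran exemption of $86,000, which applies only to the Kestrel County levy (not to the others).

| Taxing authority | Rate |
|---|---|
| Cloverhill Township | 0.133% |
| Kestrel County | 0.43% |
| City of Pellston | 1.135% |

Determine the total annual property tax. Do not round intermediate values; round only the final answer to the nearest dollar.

Assessed value = $304,240 × 0.66 = $200,798.4
Cloverhill Township: $200,798.4 × 0.00133 = $267.061872
Kestrel County: ($200,798.4 − $86,000) × 0.0043 = $114,798.4 × 0.0043 = $493.63312
City of Pellston: $200,798.4 × 0.01135 = $2,279.06184
Total = $3,039.756832

$3,040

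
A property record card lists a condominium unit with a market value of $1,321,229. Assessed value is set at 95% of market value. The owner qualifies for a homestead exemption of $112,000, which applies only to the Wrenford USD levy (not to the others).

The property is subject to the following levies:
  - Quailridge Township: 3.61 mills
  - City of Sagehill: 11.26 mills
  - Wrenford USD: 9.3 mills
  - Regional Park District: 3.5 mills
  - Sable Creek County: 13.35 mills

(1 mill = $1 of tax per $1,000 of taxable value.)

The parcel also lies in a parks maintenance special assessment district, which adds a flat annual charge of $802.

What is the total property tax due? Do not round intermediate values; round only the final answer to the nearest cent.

Assessed value = $1,321,229 × 0.95 = $1,255,167.55
Quailridge Township: $1,255,167.55 × 0.00361 = $4,531.1548555
City of Sagehill: $1,255,167.55 × 0.01126 = $14,133.186613
Wrenford USD: ($1,255,167.55 − $112,000) × 0.0093 = $1,143,167.55 × 0.0093 = $10,631.458215
Regional Park District: $1,255,167.55 × 0.0035 = $4,393.086425
Sable Creek County: $1,255,167.55 × 0.01335 = $16,756.4867925
Levies subtotal = $50,445.372901
Total = $50,445.372901 + $802 = $51,247.372901

$51,247.37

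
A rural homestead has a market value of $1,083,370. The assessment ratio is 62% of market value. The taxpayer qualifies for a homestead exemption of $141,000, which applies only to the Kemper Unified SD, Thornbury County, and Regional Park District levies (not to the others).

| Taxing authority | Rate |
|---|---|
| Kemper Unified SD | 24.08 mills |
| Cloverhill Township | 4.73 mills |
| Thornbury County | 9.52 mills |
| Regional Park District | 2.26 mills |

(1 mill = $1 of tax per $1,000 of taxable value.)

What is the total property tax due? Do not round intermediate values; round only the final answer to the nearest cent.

Assessed value = $1,083,370 × 0.62 = $671,689.4
Kemper Unified SD: ($671,689.4 − $141,000) × 0.02408 = $530,689.4 × 0.02408 = $12,779.000752
Cloverhill Township: $671,689.4 × 0.00473 = $3,177.090862
Thornbury County: ($671,689.4 − $141,000) × 0.00952 = $530,689.4 × 0.00952 = $5,052.163088
Regional Park District: ($671,689.4 − $141,000) × 0.00226 = $530,689.4 × 0.00226 = $1,199.358044
Total = $22,207.612746

$22,207.61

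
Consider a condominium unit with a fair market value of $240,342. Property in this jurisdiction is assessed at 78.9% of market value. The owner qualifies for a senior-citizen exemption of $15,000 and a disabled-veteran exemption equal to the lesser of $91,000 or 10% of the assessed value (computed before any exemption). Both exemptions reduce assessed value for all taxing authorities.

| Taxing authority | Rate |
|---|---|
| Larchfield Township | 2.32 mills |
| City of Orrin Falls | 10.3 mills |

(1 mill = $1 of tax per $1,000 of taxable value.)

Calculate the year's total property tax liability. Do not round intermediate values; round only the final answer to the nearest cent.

Assessed value = $240,342 × 0.789 = $189,629.838
Disabled-veteran exemption = min($91,000, 10% × $189,629.838) = min($91,000, $18,962.9838) = $18,962.9838 (percentage binds)
Taxable value = $189,629.838 − $15,000 − $18,962.9838 = $155,666.8542
Larchfield Township: $155,666.8542 × 0.00232 = $361.147101744
City of Orrin Falls: $155,666.8542 × 0.0103 = $1,603.36859826
Total = $1,964.515700004

$1,964.52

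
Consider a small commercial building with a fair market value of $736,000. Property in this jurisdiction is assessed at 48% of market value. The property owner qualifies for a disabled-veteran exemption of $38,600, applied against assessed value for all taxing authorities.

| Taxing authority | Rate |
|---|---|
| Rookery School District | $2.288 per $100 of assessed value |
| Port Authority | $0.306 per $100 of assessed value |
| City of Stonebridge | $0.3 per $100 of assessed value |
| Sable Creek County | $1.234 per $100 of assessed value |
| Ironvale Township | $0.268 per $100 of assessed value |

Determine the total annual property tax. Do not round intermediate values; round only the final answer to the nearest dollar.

$13,833

Assessed value = $736,000 × 0.48 = $353,280
Taxable value = $353,280 − $38,600 = $314,680
Rookery School District: $314,680 × 0.02288 = $7,199.8784
Port Authority: $314,680 × 0.00306 = $962.9208
City of Stonebridge: $314,680 × 0.003 = $944.04
Sable Creek County: $314,680 × 0.01234 = $3,883.1512
Ironvale Township: $314,680 × 0.00268 = $843.3424
Total = $7,199.8784 + $962.9208 + $944.04 + $3,883.1512 + $843.3424 = $13,833.3328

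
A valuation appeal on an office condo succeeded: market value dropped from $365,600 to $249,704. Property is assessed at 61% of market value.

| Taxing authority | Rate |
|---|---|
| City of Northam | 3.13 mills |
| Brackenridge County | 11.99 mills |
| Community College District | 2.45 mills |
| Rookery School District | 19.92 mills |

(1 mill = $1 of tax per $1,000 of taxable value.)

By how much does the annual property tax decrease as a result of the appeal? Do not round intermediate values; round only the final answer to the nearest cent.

$2,650.41

Old assessed value = $365,600 × 0.61 = $223,016
New assessed value = $249,704 × 0.61 = $152,319.44
Combined rate = 0.00313 + 0.01199 + 0.00245 + 0.01992 = 0.03749
Old tax = $223,016 × 0.03749 = $8,360.86984
New tax = $152,319.44 × 0.03749 = $5,710.4558056
Reduction = $8,360.86984 − $5,710.4558056 = $2,650.4140344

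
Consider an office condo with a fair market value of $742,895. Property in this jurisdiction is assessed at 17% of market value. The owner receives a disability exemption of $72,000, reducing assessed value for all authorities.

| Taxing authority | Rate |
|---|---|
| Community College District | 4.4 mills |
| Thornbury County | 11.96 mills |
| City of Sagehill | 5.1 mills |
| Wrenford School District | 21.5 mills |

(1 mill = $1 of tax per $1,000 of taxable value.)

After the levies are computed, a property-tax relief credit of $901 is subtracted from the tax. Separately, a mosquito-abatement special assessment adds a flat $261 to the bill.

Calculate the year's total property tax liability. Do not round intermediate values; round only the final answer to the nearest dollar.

Assessed value = $742,895 × 0.17 = $126,292.15
Taxable value = $126,292.15 − $72,000 = $54,292.15
Community College District: $54,292.15 × 0.0044 = $238.88546
Thornbury County: $54,292.15 × 0.01196 = $649.334114
City of Sagehill: $54,292.15 × 0.0051 = $276.889965
Wrenford School District: $54,292.15 × 0.0215 = $1,167.281225
Levies subtotal = $2,332.390764
After credit = $2,332.390764 − $901 = $1,431.390764
Total = $1,431.390764 + $261 = $1,692.390764

$1,692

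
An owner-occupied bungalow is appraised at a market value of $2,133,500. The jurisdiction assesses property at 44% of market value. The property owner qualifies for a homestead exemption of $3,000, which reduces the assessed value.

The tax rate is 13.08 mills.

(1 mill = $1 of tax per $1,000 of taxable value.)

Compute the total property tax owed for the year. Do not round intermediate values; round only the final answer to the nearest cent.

$12,239.48

Assessed value = $2,133,500 × 0.44 = $938,740
Taxable value = $938,740 − $3,000 = $935,740
Tax = $935,740 × 0.01308 = $12,239.4792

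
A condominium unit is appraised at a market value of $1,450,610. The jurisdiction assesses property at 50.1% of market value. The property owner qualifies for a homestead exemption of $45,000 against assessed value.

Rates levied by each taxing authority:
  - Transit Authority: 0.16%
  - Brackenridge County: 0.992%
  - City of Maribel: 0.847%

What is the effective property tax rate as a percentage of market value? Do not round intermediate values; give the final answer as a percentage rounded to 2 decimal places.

Assessed value = $1,450,610 × 0.501 = $726,755.61
Taxable value = $726,755.61 − $45,000 = $681,755.61
Transit Authority: $681,755.61 × 0.0016 = $1,090.808976
Brackenridge County: $681,755.61 × 0.00992 = $6,763.0156512
City of Maribel: $681,755.61 × 0.00847 = $5,774.4700167
Total tax = $13,628.2946439
Effective rate = $13,628.2946439 ÷ $1,450,610 = 0.94% of market value

0.94%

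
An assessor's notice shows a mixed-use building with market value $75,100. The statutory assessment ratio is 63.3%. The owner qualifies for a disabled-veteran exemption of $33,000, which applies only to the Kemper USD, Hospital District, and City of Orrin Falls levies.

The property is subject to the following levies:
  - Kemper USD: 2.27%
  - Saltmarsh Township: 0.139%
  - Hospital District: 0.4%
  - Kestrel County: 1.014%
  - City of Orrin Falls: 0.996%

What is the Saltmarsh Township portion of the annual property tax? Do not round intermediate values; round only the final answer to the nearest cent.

$66.08

Assessed value = $75,100 × 0.633 = $47,538.3
Saltmarsh Township taxable value = $47,538.3 (exemption does not apply)
Saltmarsh Township levy = $47,538.3 × 0.00139 = $66.078237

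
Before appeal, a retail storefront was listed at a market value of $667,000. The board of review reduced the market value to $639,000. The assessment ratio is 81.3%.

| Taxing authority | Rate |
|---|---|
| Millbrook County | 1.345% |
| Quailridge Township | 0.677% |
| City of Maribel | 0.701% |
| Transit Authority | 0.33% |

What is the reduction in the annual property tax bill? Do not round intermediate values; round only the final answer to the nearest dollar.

Old assessed value = $667,000 × 0.813 = $542,271
New assessed value = $639,000 × 0.813 = $519,507
Combined rate = 0.01345 + 0.00677 + 0.00701 + 0.0033 = 0.03053
Old tax = $542,271 × 0.03053 = $16,555.53363
New tax = $519,507 × 0.03053 = $15,860.54871
Reduction = $16,555.53363 − $15,860.54871 = $694.98492

$695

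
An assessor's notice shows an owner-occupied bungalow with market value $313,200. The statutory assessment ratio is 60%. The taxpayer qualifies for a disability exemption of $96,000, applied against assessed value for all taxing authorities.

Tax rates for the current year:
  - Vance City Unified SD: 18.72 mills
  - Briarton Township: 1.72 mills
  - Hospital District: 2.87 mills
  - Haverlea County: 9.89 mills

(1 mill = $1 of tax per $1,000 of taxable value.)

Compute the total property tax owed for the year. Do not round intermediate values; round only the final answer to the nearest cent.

$3,051.74

Assessed value = $313,200 × 0.6 = $187,920
Taxable value = $187,920 − $96,000 = $91,920
Vance City Unified SD: $91,920 × 0.01872 = $1,720.7424
Briarton Township: $91,920 × 0.00172 = $158.1024
Hospital District: $91,920 × 0.00287 = $263.8104
Haverlea County: $91,920 × 0.00989 = $909.0888
Total = $1,720.7424 + $158.1024 + $263.8104 + $909.0888 = $3,051.744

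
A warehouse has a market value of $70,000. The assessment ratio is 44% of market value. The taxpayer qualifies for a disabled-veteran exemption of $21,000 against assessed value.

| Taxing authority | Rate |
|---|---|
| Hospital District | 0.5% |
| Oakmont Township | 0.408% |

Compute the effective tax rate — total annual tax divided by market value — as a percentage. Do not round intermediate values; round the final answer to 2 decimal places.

0.13%

Assessed value = $70,000 × 0.44 = $30,800
Taxable value = $30,800 − $21,000 = $9,800
Hospital District: $9,800 × 0.005 = $49
Oakmont Township: $9,800 × 0.00408 = $39.984
Total tax = $88.984
Effective rate = $88.984 ÷ $70,000 = 0.13% of market value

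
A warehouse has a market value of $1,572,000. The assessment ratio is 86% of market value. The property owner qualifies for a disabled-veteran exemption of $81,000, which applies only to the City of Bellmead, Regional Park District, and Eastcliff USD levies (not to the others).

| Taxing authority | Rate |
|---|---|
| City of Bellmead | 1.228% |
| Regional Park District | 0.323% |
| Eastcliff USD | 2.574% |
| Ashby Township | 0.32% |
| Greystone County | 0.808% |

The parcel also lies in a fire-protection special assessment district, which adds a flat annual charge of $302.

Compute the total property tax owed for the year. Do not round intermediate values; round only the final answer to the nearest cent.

Assessed value = $1,572,000 × 0.86 = $1,351,920
City of Bellmead: ($1,351,920 − $81,000) × 0.01228 = $1,270,920 × 0.01228 = $15,606.8976
Regional Park District: ($1,351,920 − $81,000) × 0.00323 = $1,270,920 × 0.00323 = $4,105.0716
Eastcliff USD: ($1,351,920 − $81,000) × 0.02574 = $1,270,920 × 0.02574 = $32,713.4808
Ashby Township: $1,351,920 × 0.0032 = $4,326.144
Greystone County: $1,351,920 × 0.00808 = $10,923.5136
Levies subtotal = $67,675.1076
Total = $67,675.1076 + $302 = $67,977.1076

$67,977.11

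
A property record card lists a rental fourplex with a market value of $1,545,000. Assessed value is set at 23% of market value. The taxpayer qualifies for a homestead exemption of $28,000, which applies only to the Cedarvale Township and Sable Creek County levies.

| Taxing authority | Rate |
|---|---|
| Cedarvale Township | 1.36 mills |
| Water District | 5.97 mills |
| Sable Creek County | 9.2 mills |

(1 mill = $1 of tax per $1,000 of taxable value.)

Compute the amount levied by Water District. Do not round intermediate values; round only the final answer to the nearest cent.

$2,121.44

Assessed value = $1,545,000 × 0.23 = $355,350
Water District taxable value = $355,350 (exemption does not apply)
Water District levy = $355,350 × 0.00597 = $2,121.4395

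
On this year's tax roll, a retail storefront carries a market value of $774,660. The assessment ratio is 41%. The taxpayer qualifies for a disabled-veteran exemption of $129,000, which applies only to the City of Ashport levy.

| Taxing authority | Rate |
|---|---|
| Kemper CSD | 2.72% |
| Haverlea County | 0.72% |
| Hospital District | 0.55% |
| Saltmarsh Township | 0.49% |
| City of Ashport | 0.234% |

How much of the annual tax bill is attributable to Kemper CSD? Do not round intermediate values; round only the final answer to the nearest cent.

Assessed value = $774,660 × 0.41 = $317,610.6
Kemper CSD taxable value = $317,610.6 (exemption does not apply)
Kemper CSD levy = $317,610.6 × 0.0272 = $8,639.00832

$8,639.01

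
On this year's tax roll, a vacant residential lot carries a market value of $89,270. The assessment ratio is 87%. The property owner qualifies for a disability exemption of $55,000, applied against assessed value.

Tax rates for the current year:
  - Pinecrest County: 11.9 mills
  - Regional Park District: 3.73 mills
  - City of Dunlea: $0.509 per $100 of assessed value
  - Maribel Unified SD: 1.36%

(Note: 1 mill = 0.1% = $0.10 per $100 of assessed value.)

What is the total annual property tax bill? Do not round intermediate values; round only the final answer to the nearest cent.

Assessed value = $89,270 × 0.87 = $77,664.9
Taxable value = $77,664.9 − $55,000 = $22,664.9
Pinecrest County: $22,664.9 × 0.0119 = $269.71231
Regional Park District: $22,664.9 × 0.00373 = $84.540077
City of Dunlea: $22,664.9 × 0.00509 = $115.364341
Maribel Unified SD: $22,664.9 × 0.0136 = $308.24264
Total = $777.859368

$777.86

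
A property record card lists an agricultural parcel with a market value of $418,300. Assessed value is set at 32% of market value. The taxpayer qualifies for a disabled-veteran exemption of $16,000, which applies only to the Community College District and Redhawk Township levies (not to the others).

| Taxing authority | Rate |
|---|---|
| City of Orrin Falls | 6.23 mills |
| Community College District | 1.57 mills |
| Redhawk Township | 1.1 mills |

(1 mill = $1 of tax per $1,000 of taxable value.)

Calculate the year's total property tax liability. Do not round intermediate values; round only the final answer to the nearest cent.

$1,148.60

Assessed value = $418,300 × 0.32 = $133,856
City of Orrin Falls: $133,856 × 0.00623 = $833.92288
Community College District: ($133,856 − $16,000) × 0.00157 = $117,856 × 0.00157 = $185.03392
Redhawk Township: ($133,856 − $16,000) × 0.0011 = $117,856 × 0.0011 = $129.6416
Total = $1,148.5984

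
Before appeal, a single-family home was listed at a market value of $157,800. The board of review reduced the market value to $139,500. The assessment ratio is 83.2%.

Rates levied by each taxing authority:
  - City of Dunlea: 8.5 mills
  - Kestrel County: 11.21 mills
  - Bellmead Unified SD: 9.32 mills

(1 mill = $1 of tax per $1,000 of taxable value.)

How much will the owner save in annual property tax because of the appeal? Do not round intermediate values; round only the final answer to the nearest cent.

$442.00

Old assessed value = $157,800 × 0.832 = $131,289.6
New assessed value = $139,500 × 0.832 = $116,064
Combined rate = 0.0085 + 0.01121 + 0.00932 = 0.02903
Old tax = $131,289.6 × 0.02903 = $3,811.337088
New tax = $116,064 × 0.02903 = $3,369.33792
Reduction = $3,811.337088 − $3,369.33792 = $441.999168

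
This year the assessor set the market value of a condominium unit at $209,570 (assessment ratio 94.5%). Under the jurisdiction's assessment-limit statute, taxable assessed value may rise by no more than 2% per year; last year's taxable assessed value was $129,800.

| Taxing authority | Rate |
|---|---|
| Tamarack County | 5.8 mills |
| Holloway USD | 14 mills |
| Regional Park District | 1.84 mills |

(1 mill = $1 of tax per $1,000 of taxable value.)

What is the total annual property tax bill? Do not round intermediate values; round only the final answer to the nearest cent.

Uncapped assessed value = $209,570 × 0.945 = $198,043.65
Cap limit = $129,800 × 1.02 = $132,396
Taxable assessed value = min($198,043.65, $132,396) = $132,396 (cap binds)
Tamarack County: $132,396 × 0.0058 = $767.8968
Holloway USD: $132,396 × 0.014 = $1,853.544
Regional Park District: $132,396 × 0.00184 = $243.60864
Total = $2,865.04944

$2,865.05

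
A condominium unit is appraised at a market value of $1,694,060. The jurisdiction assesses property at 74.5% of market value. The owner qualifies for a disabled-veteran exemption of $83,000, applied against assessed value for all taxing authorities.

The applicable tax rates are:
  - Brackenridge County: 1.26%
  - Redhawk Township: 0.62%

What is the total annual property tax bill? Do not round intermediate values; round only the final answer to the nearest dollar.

$22,167

Assessed value = $1,694,060 × 0.745 = $1,262,074.7
Taxable value = $1,262,074.7 − $83,000 = $1,179,074.7
Brackenridge County: $1,179,074.7 × 0.0126 = $14,856.34122
Redhawk Township: $1,179,074.7 × 0.0062 = $7,310.26314
Total = $14,856.34122 + $7,310.26314 = $22,166.60436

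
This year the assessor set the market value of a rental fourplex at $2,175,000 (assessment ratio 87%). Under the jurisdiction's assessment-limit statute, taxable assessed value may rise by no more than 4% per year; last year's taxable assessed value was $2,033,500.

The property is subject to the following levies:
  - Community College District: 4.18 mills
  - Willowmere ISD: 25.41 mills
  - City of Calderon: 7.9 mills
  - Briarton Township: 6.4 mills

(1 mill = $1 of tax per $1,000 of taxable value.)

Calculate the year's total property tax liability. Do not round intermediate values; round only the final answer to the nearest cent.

$83,050.85

Uncapped assessed value = $2,175,000 × 0.87 = $1,892,250
Cap limit = $2,033,500 × 1.04 = $2,114,840
Taxable assessed value = min($1,892,250, $2,114,840) = $1,892,250 (cap does not bind)
Community College District: $1,892,250 × 0.00418 = $7,909.605
Willowmere ISD: $1,892,250 × 0.02541 = $48,082.0725
City of Calderon: $1,892,250 × 0.0079 = $14,948.775
Briarton Township: $1,892,250 × 0.0064 = $12,110.4
Total = $83,050.8525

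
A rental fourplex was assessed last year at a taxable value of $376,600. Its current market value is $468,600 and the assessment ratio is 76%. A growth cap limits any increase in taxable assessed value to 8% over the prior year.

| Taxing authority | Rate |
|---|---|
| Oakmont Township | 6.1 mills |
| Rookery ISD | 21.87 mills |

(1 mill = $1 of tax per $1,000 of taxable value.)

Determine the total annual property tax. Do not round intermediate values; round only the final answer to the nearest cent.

$9,961.12

Uncapped assessed value = $468,600 × 0.76 = $356,136
Cap limit = $376,600 × 1.08 = $406,728
Taxable assessed value = min($356,136, $406,728) = $356,136 (cap does not bind)
Oakmont Township: $356,136 × 0.0061 = $2,172.4296
Rookery ISD: $356,136 × 0.02187 = $7,788.69432
Total = $9,961.12392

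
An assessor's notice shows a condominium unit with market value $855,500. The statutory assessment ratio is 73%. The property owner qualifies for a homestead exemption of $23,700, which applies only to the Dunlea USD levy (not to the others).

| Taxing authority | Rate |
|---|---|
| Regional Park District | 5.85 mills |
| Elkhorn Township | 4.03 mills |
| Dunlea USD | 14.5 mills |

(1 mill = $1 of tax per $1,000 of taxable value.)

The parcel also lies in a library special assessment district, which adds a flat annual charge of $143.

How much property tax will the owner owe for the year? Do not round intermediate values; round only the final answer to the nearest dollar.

Assessed value = $855,500 × 0.73 = $624,515
Regional Park District: $624,515 × 0.00585 = $3,653.41275
Elkhorn Township: $624,515 × 0.00403 = $2,516.79545
Dunlea USD: ($624,515 − $23,700) × 0.0145 = $600,815 × 0.0145 = $8,711.8175
Levies subtotal = $14,882.0257
Total = $14,882.0257 + $143 = $15,025.0257

$15,025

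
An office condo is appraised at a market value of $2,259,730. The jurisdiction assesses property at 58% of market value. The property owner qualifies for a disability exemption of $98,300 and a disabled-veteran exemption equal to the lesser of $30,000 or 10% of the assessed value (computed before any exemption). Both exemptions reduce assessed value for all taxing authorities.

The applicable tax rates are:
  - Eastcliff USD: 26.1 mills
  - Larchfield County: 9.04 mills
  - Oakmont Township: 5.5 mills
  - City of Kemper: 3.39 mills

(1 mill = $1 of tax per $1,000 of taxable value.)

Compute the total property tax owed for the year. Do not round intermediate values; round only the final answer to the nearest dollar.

$52,059

Assessed value = $2,259,730 × 0.58 = $1,310,643.4
Disabled-veteran exemption = min($30,000, 10% × $1,310,643.4) = min($30,000, $131,064.34) = $30,000 (dollar cap binds)
Taxable value = $1,310,643.4 − $98,300 − $30,000 = $1,182,343.4
Eastcliff USD: $1,182,343.4 × 0.0261 = $30,859.16274
Larchfield County: $1,182,343.4 × 0.00904 = $10,688.384336
Oakmont Township: $1,182,343.4 × 0.0055 = $6,502.8887
City of Kemper: $1,182,343.4 × 0.00339 = $4,008.144126
Total = $52,058.579902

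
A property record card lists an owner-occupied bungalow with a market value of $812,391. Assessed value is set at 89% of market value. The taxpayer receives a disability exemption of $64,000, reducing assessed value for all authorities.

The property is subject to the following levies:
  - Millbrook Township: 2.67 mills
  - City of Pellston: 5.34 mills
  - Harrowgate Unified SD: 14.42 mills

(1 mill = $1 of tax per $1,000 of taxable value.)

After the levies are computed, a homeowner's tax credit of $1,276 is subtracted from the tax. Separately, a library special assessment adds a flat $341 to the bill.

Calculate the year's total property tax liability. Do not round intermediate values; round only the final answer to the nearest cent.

$13,847.00

Assessed value = $812,391 × 0.89 = $723,027.99
Taxable value = $723,027.99 − $64,000 = $659,027.99
Millbrook Township: $659,027.99 × 0.00267 = $1,759.6047333
City of Pellston: $659,027.99 × 0.00534 = $3,519.2094666
Harrowgate Unified SD: $659,027.99 × 0.01442 = $9,503.1836158
Levies subtotal = $14,781.9978157
After credit = $14,781.9978157 − $1,276 = $13,505.9978157
Total = $13,505.9978157 + $341 = $13,846.9978157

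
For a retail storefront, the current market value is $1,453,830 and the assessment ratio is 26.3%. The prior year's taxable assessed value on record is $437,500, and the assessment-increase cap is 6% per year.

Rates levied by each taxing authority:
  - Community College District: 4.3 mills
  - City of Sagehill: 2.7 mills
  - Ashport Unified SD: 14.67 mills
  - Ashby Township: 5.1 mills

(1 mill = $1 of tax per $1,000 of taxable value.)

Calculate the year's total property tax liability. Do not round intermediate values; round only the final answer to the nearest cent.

$10,235.70

Uncapped assessed value = $1,453,830 × 0.263 = $382,357.29
Cap limit = $437,500 × 1.06 = $463,750
Taxable assessed value = min($382,357.29, $463,750) = $382,357.29 (cap does not bind)
Community College District: $382,357.29 × 0.0043 = $1,644.136347
City of Sagehill: $382,357.29 × 0.0027 = $1,032.364683
Ashport Unified SD: $382,357.29 × 0.01467 = $5,609.1814443
Ashby Township: $382,357.29 × 0.0051 = $1,950.022179
Total = $10,235.7046533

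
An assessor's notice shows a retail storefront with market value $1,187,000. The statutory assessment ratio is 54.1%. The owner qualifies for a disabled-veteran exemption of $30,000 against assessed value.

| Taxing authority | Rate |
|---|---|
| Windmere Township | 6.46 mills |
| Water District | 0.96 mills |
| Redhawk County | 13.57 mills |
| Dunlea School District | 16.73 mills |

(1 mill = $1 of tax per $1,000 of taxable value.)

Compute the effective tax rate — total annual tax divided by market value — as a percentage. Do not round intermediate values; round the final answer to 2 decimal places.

Assessed value = $1,187,000 × 0.541 = $642,167
Taxable value = $642,167 − $30,000 = $612,167
Windmere Township: $612,167 × 0.00646 = $3,954.59882
Water District: $612,167 × 0.00096 = $587.68032
Redhawk County: $612,167 × 0.01357 = $8,307.10619
Dunlea School District: $612,167 × 0.01673 = $10,241.55391
Total tax = $23,090.93924
Effective rate = $23,090.93924 ÷ $1,187,000 = 1.95% of market value

1.95%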